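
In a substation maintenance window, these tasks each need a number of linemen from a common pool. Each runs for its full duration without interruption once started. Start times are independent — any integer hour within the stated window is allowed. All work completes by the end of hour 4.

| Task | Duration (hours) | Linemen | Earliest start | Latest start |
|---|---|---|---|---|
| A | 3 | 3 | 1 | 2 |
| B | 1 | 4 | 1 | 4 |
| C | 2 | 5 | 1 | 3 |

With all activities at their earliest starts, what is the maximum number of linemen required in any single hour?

12

Early-start schedule: A@1, B@1, C@1.
Load per hour: hour 1: 12, hour 2: 8, hour 3: 3, hour 4: 0.
Peak is 12.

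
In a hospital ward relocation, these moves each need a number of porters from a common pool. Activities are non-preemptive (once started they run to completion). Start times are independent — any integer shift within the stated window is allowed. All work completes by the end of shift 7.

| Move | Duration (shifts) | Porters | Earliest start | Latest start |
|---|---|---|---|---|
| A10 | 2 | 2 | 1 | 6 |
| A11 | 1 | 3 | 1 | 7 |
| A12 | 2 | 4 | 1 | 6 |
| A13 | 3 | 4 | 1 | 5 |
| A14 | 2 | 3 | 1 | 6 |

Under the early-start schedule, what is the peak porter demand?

16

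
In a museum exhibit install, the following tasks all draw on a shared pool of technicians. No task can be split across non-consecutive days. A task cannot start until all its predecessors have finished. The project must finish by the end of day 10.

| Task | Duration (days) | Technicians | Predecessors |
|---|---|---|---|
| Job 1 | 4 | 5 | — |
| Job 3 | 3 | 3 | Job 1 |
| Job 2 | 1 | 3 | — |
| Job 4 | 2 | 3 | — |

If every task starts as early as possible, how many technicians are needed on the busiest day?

Early-start schedule: Job 1@1, Job 3@5, Job 2@1, Job 4@1.
Load per day: day 1: 11, day 2: 8, day 3: 5, day 4: 5, day 5: 3, day 6: 3, day 7: 3, day 8: 0, day 9: 0, day 10: 0.
Peak is 11.

11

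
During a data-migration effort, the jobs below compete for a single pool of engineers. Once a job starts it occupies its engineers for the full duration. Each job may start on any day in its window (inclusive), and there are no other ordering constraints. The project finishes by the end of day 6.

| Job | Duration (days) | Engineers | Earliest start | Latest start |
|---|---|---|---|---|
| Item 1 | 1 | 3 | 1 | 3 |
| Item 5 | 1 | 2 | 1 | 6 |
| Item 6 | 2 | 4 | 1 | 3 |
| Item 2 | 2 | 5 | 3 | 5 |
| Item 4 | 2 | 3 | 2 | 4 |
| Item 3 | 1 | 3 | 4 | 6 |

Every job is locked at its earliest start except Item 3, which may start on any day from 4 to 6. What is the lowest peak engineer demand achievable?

9

Item 3@4: d1:9  d2:7  d3:8  d4:8  d5:0  d6:0 → peak 9
Item 3@5: d1:9  d2:7  d3:8  d4:5  d5:3  d6:0 → peak 9
Item 3@6: d1:9  d2:7  d3:8  d4:5  d5:0  d6:3 → peak 9
Best is Item 3@4, peak 9.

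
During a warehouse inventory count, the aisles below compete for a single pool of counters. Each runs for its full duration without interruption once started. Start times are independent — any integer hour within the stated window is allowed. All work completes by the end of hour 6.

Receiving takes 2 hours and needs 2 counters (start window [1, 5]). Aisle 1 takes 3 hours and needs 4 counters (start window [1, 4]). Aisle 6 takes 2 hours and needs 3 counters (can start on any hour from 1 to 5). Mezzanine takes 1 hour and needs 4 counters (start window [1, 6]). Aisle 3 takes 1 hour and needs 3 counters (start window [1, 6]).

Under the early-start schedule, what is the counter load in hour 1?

At early start, hour 1 has: Receiving, Aisle 1, Aisle 6, Mezzanine, Aisle 3.
Demand: 2 + 4 + 3 + 4 + 3 = 16.

16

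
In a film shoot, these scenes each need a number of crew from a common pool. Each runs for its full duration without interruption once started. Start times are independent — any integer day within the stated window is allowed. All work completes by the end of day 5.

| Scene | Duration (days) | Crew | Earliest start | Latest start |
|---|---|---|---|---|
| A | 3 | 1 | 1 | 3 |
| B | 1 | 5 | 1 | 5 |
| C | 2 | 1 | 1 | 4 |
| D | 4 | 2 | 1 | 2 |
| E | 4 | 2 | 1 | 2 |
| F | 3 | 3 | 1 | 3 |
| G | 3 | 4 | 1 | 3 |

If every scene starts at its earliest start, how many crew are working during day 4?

4

At early start, day 4 has: D, E.
Demand: 2 + 2 = 4.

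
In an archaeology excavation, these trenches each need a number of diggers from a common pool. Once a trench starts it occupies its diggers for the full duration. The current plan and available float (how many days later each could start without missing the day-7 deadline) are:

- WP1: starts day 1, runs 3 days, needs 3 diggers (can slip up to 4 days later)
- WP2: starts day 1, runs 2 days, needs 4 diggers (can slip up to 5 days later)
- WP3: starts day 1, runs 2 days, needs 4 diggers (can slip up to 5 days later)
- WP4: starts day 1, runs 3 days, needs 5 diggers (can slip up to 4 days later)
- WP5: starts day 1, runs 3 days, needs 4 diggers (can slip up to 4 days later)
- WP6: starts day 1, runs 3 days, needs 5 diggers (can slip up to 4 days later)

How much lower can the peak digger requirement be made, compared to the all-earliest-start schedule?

Early-start peak: d1:25  d2:25  d3:17  d4:0  d5:0  d6:0  d7:0 ⇒ 25.
Leveled (WP1@1, WP2@1, WP3@3, WP4@4, WP5@1, WP6@5): d1:11  d2:11  d3:11  d4:9  d5:10  d6:10  d7:5 ⇒ 11.
Reduction 25 − 11 = 14.

14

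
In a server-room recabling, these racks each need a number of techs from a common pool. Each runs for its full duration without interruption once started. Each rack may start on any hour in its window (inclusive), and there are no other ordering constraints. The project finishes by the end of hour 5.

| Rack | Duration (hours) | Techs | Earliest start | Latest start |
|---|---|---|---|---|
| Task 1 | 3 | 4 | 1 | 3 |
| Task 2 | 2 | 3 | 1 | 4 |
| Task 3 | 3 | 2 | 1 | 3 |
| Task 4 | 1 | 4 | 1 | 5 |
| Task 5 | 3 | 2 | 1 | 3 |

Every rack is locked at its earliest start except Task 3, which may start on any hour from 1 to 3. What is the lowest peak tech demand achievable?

13

Task 3@1: h1:15  h2:11  h3:8  h4:0  h5:0 → peak 15
Task 3@2: h1:13  h2:11  h3:8  h4:2  h5:0 → peak 13
Task 3@3: h1:13  h2:9  h3:8  h4:2  h5:2 → peak 13
Best is Task 3@2, peak 13.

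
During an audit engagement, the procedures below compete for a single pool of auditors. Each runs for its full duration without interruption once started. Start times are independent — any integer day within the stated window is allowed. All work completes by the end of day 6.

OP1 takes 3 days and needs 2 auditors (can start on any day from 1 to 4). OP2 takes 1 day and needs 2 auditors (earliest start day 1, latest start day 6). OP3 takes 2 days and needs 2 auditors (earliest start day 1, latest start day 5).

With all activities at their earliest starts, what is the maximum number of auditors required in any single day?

Early-start schedule: OP1@1, OP2@1, OP3@1.
Load per day: day 1: 6, day 2: 4, day 3: 2, day 4: 0, day 5: 0, day 6: 0.
Peak is 6.

6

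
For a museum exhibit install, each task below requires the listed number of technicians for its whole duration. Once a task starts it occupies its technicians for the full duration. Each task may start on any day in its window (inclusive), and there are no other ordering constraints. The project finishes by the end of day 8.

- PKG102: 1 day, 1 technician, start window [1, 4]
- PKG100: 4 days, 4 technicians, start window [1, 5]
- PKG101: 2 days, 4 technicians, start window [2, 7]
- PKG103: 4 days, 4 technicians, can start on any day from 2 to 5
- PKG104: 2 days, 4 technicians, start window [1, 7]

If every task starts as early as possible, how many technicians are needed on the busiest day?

16

Early-start schedule: PKG102@1, PKG100@1, PKG101@2, PKG103@2, PKG104@1.
Load per day: day 1: 9, day 2: 16, day 3: 12, day 4: 8, day 5: 4, day 6: 0, day 7: 0, day 8: 0.
Peak is 16.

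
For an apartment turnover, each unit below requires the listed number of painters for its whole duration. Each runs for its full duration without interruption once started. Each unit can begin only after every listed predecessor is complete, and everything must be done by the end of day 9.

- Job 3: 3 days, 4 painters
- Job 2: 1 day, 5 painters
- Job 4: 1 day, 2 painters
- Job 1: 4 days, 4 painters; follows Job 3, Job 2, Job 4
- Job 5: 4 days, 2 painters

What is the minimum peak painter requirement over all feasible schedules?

6

Early-start (Job 3@1, Job 2@1, Job 4@1, Job 1@4, Job 5@1) gives peak 13: d1:13  d2:6  d3:6  d4:6  d5:4  d6:4  d7:4  d8:0  d9:0.
Shift Job 2→4, Job 1→5, Job 5→5.
Schedule Job 3@1, Job 2@4, Job 4@1, Job 1@5, Job 5@5: d1:6  d2:4  d3:4  d4:5  d5:6  d6:6  d7:6  d8:6  d9:0 — peak 6.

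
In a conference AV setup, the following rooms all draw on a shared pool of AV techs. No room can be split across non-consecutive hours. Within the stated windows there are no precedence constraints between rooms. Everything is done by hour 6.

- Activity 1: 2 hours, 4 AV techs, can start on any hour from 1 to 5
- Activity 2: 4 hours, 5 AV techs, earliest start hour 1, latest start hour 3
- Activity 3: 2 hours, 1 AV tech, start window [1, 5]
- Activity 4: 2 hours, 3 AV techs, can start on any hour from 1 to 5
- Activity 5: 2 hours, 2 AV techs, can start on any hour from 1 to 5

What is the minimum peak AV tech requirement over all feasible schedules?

7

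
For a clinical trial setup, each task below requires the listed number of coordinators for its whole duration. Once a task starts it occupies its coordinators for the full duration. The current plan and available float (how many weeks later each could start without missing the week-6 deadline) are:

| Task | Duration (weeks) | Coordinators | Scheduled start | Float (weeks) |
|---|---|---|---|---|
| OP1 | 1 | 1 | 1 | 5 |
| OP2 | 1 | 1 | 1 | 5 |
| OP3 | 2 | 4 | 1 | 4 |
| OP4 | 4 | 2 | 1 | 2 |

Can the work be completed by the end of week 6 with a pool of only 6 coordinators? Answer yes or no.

yes

Schedule OP1@1, OP2@1, OP3@5, OP4@1: w1:4  w2:2  w3:2  w4:2  w5:4  w6:4 — peak 4 ≤ 6.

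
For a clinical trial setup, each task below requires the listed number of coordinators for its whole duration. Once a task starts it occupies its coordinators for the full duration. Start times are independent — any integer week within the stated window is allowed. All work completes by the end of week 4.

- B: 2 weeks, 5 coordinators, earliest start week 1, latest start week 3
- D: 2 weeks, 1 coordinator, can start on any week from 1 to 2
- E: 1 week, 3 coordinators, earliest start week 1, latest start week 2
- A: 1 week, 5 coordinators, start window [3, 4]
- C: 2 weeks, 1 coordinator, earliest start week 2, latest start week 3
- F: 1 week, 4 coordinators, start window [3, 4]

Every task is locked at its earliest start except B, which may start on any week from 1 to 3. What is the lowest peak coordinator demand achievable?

10

B@1: w1:9  w2:7  w3:10  w4:0 → peak 10
B@2: w1:4  w2:7  w3:15  w4:0 → peak 15
B@3: w1:4  w2:2  w3:15  w4:5 → peak 15
Best is B@1, peak 10.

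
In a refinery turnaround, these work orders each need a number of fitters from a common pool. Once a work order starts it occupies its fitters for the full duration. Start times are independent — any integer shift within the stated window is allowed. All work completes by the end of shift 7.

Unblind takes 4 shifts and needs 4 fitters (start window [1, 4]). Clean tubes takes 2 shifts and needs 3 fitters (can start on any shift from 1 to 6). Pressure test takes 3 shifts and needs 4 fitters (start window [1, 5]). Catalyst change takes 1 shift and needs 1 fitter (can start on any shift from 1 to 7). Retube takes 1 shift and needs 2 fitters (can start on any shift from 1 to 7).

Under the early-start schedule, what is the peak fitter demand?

Early-start schedule: Unblind@1, Clean tubes@1, Pressure test@1, Catalyst change@1, Retube@1.
Load per shift: shift 1: 14, shift 2: 11, shift 3: 8, shift 4: 4, shift 5: 0, shift 6: 0, shift 7: 0.
Peak is 14.

14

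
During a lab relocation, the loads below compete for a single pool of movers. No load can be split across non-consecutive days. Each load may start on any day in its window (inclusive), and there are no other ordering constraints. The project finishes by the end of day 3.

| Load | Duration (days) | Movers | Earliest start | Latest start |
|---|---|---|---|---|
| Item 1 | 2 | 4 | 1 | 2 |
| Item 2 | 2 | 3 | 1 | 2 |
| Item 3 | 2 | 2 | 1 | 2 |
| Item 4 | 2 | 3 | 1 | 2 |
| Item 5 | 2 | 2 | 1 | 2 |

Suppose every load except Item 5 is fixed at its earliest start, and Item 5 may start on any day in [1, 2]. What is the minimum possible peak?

Item 5@1: d1:14  d2:14  d3:0 → peak 14
Item 5@2: d1:12  d2:14  d3:2 → peak 14
Best is Item 5@1, peak 14.

14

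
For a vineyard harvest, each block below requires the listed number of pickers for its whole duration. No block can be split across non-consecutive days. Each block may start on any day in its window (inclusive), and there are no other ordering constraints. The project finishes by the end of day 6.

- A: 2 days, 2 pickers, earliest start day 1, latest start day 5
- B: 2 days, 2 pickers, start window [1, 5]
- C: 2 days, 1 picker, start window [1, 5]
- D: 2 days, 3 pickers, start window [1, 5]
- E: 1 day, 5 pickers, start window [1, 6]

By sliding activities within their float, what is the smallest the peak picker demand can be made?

Early-start (A@1, B@1, C@1, D@1, E@1) gives peak 13: d1:13  d2:8  d3:0  d4:0  d5:0  d6:0.
Shift D→3, E→5.
Schedule A@1, B@1, C@1, D@3, E@5: d1:5  d2:5  d3:3  d4:3  d5:5  d6:0 — peak 5.

5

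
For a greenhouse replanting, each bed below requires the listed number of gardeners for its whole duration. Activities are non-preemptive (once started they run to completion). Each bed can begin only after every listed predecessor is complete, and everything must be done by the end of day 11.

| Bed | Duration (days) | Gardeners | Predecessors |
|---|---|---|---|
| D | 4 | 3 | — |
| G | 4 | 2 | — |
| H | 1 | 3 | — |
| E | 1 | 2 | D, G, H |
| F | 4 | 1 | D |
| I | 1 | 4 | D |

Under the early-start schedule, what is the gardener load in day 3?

5

At early start, day 3 has: D, G.
Demand: 3 + 2 = 5.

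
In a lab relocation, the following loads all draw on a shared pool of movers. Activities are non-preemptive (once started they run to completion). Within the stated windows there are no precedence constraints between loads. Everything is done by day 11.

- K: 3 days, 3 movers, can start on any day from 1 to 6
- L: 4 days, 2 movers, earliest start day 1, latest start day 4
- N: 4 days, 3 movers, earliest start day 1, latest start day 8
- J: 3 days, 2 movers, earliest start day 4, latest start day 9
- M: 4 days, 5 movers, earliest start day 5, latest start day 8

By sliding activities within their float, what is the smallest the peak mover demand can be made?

5

Early-start (K@1, L@1, N@1, J@4, M@5) gives peak 8: d1:8  d2:8  d3:8  d4:7  d5:7  d6:7  d7:5  d8:5  d9:0  d10:0  d11:0.
Shift N→4, J→5, M→8.
Schedule K@1, L@1, N@4, J@5, M@8: d1:5  d2:5  d3:5  d4:5  d5:5  d6:5  d7:5  d8:5  d9:5  d10:5  d11:5 — peak 5.
Total mover-days = 55 over 11 days ⇒ peak ≥ ⌈55/11⌉ = 5, so 5 is optimal.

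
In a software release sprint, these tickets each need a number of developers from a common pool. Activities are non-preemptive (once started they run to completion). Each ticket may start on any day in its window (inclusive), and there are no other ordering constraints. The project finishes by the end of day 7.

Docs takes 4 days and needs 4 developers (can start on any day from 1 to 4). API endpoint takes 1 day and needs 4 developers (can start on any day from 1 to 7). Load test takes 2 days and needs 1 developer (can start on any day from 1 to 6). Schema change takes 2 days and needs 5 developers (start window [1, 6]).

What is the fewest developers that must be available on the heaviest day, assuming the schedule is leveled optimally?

5

Early-start (Docs@1, API endpoint@1, Load test@1, Schema change@1) gives peak 14: d1:14  d2:10  d3:4  d4:4  d5:0  d6:0  d7:0.
Shift API endpoint→5, Schema change→6.
Schedule Docs@1, API endpoint@5, Load test@1, Schema change@6: d1:5  d2:5  d3:4  d4:4  d5:4  d6:5  d7:5 — peak 5.
Total developer-days = 32 over 7 days ⇒ peak ≥ ⌈32/7⌉ = 5, so 5 is optimal.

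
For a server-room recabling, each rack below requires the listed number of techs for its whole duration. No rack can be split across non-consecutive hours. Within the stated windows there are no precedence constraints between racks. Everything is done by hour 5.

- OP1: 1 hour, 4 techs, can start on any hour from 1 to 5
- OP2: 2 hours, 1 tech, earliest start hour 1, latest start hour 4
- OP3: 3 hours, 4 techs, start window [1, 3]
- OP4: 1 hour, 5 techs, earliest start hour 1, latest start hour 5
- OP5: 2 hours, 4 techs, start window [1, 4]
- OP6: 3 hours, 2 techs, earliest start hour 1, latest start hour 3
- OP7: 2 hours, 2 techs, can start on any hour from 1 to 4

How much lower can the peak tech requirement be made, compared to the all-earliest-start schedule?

13

Early-start peak: h1:22  h2:13  h3:6  h4:0  h5:0 ⇒ 22.
Leveled (OP1@1, OP2@1, OP3@1, OP4@5, OP5@4, OP6@2, OP7@2): h1:9  h2:9  h3:8  h4:6  h5:9 ⇒ 9.
Reduction 22 − 9 = 13.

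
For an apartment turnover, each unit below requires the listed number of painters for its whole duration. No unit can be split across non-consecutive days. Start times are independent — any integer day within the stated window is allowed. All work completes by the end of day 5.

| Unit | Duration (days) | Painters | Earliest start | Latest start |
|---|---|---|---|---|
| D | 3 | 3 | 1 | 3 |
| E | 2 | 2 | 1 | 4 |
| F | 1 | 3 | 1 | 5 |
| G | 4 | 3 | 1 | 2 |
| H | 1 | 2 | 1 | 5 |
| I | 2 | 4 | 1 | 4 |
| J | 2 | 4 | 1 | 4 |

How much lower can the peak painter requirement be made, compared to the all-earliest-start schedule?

Early-start peak: d1:21  d2:16  d3:6  d4:3  d5:0 ⇒ 21.
Leveled (D@1, E@3, F@1, G@2, H@3, I@1, J@4): d1:10  d2:10  d3:10  d4:9  d5:7 ⇒ 10.
Reduction 21 − 10 = 11.

11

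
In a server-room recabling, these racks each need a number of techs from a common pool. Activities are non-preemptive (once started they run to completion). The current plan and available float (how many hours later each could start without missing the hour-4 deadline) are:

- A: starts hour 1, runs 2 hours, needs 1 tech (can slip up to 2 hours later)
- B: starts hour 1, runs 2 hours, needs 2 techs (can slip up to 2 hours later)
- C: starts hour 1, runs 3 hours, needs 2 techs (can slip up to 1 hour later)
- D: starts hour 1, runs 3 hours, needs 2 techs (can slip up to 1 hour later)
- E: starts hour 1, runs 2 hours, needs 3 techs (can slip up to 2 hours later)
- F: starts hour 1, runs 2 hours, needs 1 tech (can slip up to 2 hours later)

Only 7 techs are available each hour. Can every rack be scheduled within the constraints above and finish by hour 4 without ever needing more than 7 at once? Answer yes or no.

The minimum achievable peak is 8; 7 < 8, so no feasible schedule stays within the cap.

no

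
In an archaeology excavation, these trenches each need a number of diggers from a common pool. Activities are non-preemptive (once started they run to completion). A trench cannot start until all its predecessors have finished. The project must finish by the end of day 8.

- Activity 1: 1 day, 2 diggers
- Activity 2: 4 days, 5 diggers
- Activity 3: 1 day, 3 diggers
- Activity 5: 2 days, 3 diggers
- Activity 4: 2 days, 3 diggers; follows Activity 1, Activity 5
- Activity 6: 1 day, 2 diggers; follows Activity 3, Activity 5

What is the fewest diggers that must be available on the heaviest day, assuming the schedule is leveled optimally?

6

Early-start (Activity 1@1, Activity 2@1, Activity 3@1, Activity 5@1, Activity 4@3, Activity 6@3) gives peak 13: d1:13  d2:8  d3:10  d4:8  d5:0  d6:0  d7:0  d8:0.
Shift Activity 2→3, Activity 3→2, Activity 4→7, Activity 6→7.
Schedule Activity 1@1, Activity 2@3, Activity 3@2, Activity 5@1, Activity 4@7, Activity 6@7: d1:5  d2:6  d3:5  d4:5  d5:5  d6:5  d7:5  d8:3 — peak 6.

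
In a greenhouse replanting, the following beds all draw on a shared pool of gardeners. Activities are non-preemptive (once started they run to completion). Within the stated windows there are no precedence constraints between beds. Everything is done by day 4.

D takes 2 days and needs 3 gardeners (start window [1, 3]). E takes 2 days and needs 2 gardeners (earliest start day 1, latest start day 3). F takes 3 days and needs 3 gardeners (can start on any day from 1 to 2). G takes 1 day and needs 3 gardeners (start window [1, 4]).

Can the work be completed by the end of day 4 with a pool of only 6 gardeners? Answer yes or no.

yes

Schedule D@1, E@3, F@1, G@4: d1:6  d2:6  d3:5  d4:5 — peak 6 ≤ 6.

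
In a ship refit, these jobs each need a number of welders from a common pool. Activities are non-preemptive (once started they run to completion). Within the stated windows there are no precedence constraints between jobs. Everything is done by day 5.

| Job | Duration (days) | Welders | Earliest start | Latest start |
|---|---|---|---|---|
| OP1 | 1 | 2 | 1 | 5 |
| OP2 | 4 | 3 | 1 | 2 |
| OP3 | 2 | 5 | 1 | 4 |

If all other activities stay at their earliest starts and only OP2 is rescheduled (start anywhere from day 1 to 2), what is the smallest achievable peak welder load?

8

OP2@1: d1:10  d2:8  d3:3  d4:3  d5:0 → peak 10
OP2@2: d1:7  d2:8  d3:3  d4:3  d5:3 → peak 8
Best is OP2@2, peak 8.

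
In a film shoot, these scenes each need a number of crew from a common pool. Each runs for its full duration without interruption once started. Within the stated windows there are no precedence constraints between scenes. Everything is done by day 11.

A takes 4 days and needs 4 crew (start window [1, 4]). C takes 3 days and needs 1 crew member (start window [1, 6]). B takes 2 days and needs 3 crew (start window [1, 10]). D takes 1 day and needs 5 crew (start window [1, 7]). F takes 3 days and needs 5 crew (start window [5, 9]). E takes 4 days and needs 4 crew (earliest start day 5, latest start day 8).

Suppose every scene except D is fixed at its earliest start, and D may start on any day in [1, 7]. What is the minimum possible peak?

9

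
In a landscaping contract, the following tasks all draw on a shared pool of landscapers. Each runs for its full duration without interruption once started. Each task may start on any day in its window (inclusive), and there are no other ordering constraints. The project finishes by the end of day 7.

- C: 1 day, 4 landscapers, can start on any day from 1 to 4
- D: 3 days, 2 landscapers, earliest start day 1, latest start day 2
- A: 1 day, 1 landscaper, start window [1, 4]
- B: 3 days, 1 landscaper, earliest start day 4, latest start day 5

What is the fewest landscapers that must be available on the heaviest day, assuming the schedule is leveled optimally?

4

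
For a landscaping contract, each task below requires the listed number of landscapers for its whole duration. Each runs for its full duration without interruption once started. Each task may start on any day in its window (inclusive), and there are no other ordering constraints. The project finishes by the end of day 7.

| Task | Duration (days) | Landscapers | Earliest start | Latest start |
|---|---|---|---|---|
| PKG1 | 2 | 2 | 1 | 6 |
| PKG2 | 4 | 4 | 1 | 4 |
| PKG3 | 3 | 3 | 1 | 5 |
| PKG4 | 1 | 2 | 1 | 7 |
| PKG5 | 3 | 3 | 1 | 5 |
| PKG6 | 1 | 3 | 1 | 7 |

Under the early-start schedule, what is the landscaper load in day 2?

At early start, day 2 has: PKG1, PKG2, PKG3, PKG5.
Demand: 2 + 4 + 3 + 3 = 12.

12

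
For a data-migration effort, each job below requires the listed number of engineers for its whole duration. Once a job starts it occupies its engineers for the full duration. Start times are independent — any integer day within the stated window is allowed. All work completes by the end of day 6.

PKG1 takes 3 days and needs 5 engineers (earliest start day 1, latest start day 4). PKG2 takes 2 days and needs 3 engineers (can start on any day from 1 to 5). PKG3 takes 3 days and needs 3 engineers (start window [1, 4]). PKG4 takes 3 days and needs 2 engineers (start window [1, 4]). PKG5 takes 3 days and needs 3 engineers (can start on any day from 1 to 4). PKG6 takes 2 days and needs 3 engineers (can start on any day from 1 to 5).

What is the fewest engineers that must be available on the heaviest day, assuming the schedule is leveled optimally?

Early-start (PKG1@1, PKG2@1, PKG3@1, PKG4@1, PKG5@1, PKG6@1) gives peak 19: d1:19  d2:19  d3:13  d4:0  d5:0  d6:0.
Shift PKG3→3, PKG5→4, PKG6→4.
Schedule PKG1@1, PKG2@1, PKG3@3, PKG4@1, PKG5@4, PKG6@4: d1:10  d2:10  d3:10  d4:9  d5:9  d6:3 — peak 10.

10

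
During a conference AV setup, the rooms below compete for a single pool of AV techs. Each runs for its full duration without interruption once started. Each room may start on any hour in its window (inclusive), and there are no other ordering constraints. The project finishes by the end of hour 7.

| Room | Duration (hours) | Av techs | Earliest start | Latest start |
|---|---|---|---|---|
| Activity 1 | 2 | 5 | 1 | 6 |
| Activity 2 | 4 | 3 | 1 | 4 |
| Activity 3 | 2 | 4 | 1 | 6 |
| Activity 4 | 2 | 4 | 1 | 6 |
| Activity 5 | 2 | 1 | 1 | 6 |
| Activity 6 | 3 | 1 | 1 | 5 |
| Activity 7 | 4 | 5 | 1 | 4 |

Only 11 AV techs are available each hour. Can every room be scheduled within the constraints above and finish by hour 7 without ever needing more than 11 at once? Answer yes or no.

yes

Schedule Activity 1@1, Activity 2@3, Activity 3@5, Activity 4@5, Activity 5@3, Activity 6@1, Activity 7@1: h1:11  h2:11  h3:10  h4:9  h5:11  h6:11  h7:0 — peak 11 ≤ 11.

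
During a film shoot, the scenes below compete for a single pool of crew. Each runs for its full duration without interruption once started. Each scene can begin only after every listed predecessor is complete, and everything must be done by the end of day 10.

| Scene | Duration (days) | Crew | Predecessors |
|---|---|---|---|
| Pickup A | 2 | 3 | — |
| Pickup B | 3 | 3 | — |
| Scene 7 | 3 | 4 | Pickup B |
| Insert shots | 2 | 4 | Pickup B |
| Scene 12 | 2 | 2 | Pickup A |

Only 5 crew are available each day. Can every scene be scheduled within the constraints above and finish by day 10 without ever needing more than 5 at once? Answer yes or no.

yes

Schedule Pickup A@1, Pickup B@3, Scene 7@6, Insert shots@9, Scene 12@3: d1:3  d2:3  d3:5  d4:5  d5:3  d6:4  d7:4  d8:4  d9:4  d10:4 — peak 5 ≤ 5.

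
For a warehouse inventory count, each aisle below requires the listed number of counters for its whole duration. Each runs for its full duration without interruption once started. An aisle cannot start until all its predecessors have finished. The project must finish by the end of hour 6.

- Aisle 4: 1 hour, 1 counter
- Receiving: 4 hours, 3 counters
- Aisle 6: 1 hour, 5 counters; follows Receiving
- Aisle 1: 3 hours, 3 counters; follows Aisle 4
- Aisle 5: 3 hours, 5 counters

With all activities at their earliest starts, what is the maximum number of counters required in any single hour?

11

Early-start schedule: Aisle 4@1, Receiving@1, Aisle 6@5, Aisle 1@2, Aisle 5@1.
Load per hour: hour 1: 9, hour 2: 11, hour 3: 11, hour 4: 6, hour 5: 5, hour 6: 0.
Peak is 11.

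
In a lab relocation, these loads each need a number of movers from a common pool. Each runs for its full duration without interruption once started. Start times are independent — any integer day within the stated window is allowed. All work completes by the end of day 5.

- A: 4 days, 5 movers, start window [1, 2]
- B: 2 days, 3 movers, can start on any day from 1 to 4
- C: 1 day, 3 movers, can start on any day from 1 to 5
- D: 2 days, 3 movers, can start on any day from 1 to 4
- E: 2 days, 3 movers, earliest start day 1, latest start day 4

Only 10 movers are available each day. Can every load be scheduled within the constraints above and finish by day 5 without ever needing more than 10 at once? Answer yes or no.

The minimum achievable peak is 11; 10 < 11, so no feasible schedule stays within the cap.

no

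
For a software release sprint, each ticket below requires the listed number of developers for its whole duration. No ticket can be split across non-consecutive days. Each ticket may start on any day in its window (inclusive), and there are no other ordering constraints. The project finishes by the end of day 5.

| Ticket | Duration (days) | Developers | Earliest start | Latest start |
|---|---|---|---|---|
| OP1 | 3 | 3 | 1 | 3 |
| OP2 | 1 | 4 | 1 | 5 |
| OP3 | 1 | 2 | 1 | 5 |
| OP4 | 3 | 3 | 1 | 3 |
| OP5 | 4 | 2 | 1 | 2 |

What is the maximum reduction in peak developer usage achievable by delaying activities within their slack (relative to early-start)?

6

Early-start peak: d1:14  d2:8  d3:8  d4:2  d5:0 ⇒ 14.
Leveled (OP1@1, OP2@1, OP3@2, OP4@3, OP5@2): d1:7  d2:7  d3:8  d4:5  d5:5 ⇒ 8.
Reduction 14 − 8 = 6.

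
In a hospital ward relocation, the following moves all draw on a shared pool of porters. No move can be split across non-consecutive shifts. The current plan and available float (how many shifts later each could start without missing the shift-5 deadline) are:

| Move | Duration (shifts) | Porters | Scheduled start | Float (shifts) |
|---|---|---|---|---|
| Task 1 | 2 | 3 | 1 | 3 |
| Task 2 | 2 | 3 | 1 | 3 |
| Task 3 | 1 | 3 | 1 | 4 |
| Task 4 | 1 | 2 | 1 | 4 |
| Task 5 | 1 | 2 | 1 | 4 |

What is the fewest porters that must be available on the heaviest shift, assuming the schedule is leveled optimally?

Early-start (Task 1@1, Task 2@1, Task 3@1, Task 4@1, Task 5@1) gives peak 13: s1:13  s2:6  s3:0  s4:0  s5:0.
Shift Task 2→3, Task 3→5, Task 5→2.
Schedule Task 1@1, Task 2@3, Task 3@5, Task 4@1, Task 5@2: s1:5  s2:5  s3:3  s4:3  s5:3 — peak 5.

5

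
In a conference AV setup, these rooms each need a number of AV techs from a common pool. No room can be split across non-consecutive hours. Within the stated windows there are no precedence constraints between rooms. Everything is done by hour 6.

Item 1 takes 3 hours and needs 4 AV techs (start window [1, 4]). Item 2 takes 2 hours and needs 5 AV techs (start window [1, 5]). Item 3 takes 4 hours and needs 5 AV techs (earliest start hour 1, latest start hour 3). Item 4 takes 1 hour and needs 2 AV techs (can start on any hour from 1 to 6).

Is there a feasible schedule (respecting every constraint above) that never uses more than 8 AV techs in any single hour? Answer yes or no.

no

The minimum achievable peak is 9; 8 < 9, so no feasible schedule stays within the cap.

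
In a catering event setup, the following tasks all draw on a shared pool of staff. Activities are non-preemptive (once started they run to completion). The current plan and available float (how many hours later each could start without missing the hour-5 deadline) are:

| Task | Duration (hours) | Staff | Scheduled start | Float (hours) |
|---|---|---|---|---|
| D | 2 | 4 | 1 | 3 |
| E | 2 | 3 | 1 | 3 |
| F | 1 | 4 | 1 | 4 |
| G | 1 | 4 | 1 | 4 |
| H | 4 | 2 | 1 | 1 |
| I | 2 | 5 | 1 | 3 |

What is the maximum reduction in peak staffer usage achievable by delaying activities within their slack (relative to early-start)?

Early-start peak: h1:22  h2:14  h3:2  h4:2  h5:0 ⇒ 22.
Leveled (D@1, E@1, F@3, G@5, H@1, I@4): h1:9  h2:9  h3:6  h4:7  h5:9 ⇒ 9.
Reduction 22 − 9 = 13.

13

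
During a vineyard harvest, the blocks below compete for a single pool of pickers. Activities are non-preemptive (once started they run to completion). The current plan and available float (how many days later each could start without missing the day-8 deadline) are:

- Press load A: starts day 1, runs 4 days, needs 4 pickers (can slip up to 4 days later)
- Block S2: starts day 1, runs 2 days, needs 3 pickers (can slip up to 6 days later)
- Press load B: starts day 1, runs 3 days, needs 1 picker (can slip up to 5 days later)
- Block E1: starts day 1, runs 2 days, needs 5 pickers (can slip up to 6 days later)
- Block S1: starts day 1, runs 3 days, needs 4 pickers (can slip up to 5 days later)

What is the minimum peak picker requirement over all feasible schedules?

Early-start (Press load A@1, Block S2@1, Press load B@1, Block E1@1, Block S1@1) gives peak 17: d1:17  d2:17  d3:9  d4:4  d5:0  d6:0  d7:0  d8:0.
Shift Block E1→7, Block S1→4.
Schedule Press load A@1, Block S2@1, Press load B@1, Block E1@7, Block S1@4: d1:8  d2:8  d3:5  d4:8  d5:4  d6:4  d7:5  d8:5 — peak 8.

8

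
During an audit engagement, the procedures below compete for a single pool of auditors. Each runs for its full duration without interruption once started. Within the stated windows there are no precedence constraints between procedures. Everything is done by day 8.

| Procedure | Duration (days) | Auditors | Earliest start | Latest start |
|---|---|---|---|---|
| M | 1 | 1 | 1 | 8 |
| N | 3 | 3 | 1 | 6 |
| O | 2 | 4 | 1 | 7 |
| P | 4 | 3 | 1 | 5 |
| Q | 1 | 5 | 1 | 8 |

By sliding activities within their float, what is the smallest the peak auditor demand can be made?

Early-start (M@1, N@1, O@1, P@1, Q@1) gives peak 16: d1:16  d2:10  d3:6  d4:3  d5:0  d6:0  d7:0  d8:0.
Shift O→6, P→2, Q→8.
Schedule M@1, N@1, O@6, P@2, Q@8: d1:4  d2:6  d3:6  d4:3  d5:3  d6:4  d7:4  d8:5 — peak 6.

6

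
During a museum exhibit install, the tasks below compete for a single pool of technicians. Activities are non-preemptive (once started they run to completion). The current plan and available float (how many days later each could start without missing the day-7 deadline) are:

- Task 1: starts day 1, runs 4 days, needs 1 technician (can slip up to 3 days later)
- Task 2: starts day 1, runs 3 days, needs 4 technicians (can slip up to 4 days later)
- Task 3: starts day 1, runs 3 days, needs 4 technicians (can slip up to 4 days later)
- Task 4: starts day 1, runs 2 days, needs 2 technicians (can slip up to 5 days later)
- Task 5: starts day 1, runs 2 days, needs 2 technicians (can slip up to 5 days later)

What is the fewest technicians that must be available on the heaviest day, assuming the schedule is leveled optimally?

Early-start (Task 1@1, Task 2@1, Task 3@1, Task 4@1, Task 5@1) gives peak 13: d1:13  d2:13  d3:9  d4:1  d5:0  d6:0  d7:0.
Shift Task 3→5, Task 4→4, Task 5→6.
Schedule Task 1@1, Task 2@1, Task 3@5, Task 4@4, Task 5@6: d1:5  d2:5  d3:5  d4:3  d5:6  d6:6  d7:6 — peak 6.
Total technician-days = 36 over 7 days ⇒ peak ≥ ⌈36/7⌉ = 6, so 6 is optimal.

6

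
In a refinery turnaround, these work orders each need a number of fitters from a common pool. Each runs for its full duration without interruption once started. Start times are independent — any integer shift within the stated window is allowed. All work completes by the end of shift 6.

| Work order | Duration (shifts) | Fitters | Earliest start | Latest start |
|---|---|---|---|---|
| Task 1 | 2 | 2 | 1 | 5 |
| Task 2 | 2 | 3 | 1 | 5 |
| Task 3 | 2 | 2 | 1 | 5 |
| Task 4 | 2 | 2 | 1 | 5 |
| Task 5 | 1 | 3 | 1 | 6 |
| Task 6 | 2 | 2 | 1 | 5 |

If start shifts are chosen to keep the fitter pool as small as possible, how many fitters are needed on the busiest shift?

5

Early-start (Task 1@1, Task 2@1, Task 3@1, Task 4@1, Task 5@1, Task 6@1) gives peak 14: s1:14  s2:11  s3:0  s4:0  s5:0  s6:0.
Shift Task 3→3, Task 4→3, Task 5→5, Task 6→5.
Schedule Task 1@1, Task 2@1, Task 3@3, Task 4@3, Task 5@5, Task 6@5: s1:5  s2:5  s3:4  s4:4  s5:5  s6:2 — peak 5.
Total fitter-shifts = 25 over 6 shifts ⇒ peak ≥ ⌈25/6⌉ = 5, so 5 is optimal.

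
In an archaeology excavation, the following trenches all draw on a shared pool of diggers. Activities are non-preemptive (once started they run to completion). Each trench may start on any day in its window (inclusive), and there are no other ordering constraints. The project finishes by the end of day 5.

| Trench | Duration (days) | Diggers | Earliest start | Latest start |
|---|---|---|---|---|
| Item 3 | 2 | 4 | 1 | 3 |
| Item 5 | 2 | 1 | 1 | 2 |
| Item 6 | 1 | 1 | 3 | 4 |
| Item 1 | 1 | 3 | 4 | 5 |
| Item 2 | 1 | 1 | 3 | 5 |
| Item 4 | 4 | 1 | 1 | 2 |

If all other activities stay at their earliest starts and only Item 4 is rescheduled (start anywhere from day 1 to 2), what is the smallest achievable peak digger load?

Item 4@1: d1:6  d2:6  d3:3  d4:4  d5:0 → peak 6
Item 4@2: d1:5  d2:6  d3:3  d4:4  d5:1 → peak 6
Best is Item 4@1, peak 6.

6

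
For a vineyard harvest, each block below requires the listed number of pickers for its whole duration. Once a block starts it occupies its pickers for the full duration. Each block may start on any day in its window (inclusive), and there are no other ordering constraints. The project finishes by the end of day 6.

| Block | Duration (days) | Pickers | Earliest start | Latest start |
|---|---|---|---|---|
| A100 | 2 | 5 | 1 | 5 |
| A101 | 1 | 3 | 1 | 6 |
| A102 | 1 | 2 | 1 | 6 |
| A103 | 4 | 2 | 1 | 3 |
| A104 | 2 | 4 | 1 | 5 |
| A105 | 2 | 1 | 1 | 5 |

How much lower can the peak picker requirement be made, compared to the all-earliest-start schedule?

11

Early-start peak: d1:17  d2:12  d3:2  d4:2  d5:0  d6:0 ⇒ 17.
Leveled (A100@1, A101@3, A102@4, A103@3, A104@5, A105@1): d1:6  d2:6  d3:5  d4:4  d5:6  d6:6 ⇒ 6.
Reduction 17 − 6 = 11.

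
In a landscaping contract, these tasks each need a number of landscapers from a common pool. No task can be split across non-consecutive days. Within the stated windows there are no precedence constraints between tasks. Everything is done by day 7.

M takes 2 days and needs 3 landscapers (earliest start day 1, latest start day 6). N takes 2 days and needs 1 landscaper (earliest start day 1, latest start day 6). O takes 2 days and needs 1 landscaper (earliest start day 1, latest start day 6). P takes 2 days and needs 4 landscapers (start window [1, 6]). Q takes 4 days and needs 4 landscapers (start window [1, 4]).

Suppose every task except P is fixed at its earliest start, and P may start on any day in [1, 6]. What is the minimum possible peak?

P@1: d1:13  d2:13  d3:4  d4:4  d5:0  d6:0  d7:0 → peak 13
P@2: d1:9  d2:13  d3:8  d4:4  d5:0  d6:0  d7:0 → peak 13
P@3: d1:9  d2:9  d3:8  d4:8  d5:0  d6:0  d7:0 → peak 9
P@4: d1:9  d2:9  d3:4  d4:8  d5:4  d6:0  d7:0 → peak 9
P@5: d1:9  d2:9  d3:4  d4:4  d5:4  d6:4  d7:0 → peak 9
P@6: d1:9  d2:9  d3:4  d4:4  d5:0  d6:4  d7:4 → peak 9
Best is P@3, peak 9.

9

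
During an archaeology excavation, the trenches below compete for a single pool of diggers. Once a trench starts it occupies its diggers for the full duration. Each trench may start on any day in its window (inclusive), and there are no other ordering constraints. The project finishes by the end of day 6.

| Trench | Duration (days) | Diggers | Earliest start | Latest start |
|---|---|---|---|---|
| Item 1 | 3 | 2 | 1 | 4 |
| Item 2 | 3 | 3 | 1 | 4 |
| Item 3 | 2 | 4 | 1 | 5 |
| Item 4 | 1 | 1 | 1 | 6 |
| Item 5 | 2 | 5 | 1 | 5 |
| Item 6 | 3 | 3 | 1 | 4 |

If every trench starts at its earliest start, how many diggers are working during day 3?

8

At early start, day 3 has: Item 1, Item 2, Item 6.
Demand: 2 + 3 + 3 = 8.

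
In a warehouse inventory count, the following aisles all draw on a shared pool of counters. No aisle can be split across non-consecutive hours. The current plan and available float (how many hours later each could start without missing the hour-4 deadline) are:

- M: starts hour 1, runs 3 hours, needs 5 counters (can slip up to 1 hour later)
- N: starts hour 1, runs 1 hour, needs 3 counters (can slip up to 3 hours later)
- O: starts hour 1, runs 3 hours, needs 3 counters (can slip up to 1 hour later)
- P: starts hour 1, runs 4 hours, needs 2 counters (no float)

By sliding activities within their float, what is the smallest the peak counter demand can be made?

10

Early-start (M@1, N@1, O@1, P@1) gives peak 13: h1:13  h2:10  h3:10  h4:2.
Shift O→2.
Schedule M@1, N@1, O@2, P@1: h1:10  h2:10  h3:10  h4:5 — peak 10.
No arrangement of the 16 feasible schedules does better.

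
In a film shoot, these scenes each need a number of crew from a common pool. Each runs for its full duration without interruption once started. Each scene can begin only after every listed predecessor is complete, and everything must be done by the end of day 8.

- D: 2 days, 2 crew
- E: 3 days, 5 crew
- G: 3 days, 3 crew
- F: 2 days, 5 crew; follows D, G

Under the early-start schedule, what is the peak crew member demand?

10

Early-start schedule: D@1, E@1, G@1, F@4.
Load per day: day 1: 10, day 2: 10, day 3: 8, day 4: 5, day 5: 5, day 6: 0, day 7: 0, day 8: 0.
Peak is 10.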